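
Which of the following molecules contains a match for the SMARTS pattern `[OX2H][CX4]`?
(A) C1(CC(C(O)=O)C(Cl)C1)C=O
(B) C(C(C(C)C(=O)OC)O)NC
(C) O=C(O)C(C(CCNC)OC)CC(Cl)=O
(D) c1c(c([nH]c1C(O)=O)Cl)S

B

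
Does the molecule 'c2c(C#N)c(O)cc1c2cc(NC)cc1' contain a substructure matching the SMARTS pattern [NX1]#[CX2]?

Yes

The pattern [NX1]#[CX2] describes a nitrogen triple-bonded to a two-connected carbon — a nitrile.
The molecule carries a nitrile (-C#N), whose atoms satisfy every constraint of the query, so the pattern matches.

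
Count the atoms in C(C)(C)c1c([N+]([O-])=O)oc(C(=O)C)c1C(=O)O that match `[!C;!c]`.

The query [!C;!c] means: neither aliphatic nor aromatic carbon — same as [!#6].
Check the 17 heavy atoms by environment: 1× o (aromatic) → match; 4× c (aromatic) → no; 6× C → no; 4× O → match; 1× N (charge +1) → match; 1× O (charge -1) → match.
Summing the matching environments: 1 + 4 + 1 + 1 = 7 matching atoms.

7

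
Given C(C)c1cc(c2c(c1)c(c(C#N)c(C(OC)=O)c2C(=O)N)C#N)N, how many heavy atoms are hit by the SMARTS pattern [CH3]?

2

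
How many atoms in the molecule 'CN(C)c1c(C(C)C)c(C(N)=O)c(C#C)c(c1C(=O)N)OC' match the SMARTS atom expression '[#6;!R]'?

The query [#6;!R] means: carbon not in any ring.
Check the 22 heavy atoms by environment: 6× c (aromatic, in 6-ring) → no; 10× C (acyclic) → match; 3× O (acyclic) → no; 3× N (acyclic) → no.
That gives 10 matching atoms.

10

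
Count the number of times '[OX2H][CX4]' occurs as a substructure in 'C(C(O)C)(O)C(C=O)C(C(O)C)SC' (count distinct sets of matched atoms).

3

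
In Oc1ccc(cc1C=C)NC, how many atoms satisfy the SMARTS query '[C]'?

3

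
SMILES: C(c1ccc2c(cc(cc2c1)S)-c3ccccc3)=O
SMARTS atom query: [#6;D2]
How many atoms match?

11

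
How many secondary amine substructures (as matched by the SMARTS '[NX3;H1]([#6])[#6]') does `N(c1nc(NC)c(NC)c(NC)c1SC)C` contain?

4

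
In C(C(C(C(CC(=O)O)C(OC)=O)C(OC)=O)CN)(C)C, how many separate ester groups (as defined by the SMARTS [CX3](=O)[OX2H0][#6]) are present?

2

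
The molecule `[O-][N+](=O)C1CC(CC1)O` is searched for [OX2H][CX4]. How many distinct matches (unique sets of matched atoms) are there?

[OX2H][CX4] is the SMARTS for an aliphatic alcohol: a hydroxyl oxygen bound to an sp3 (X4) carbon.
Exactly one fragment in the molecule meets all constraints, giving 1 match.

1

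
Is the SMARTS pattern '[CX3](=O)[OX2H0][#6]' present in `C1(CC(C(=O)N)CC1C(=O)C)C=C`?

The pattern [CX3](=O)[OX2H0][#6] describes a carbonyl carbon bonded to an oxygen that is itself bonded to carbon (no H on that O) — an ester.
The closest candidate here is a primary amide (-C(=O)NH2), but the carbonyl is bonded to N, not to an O-C linkage. No other fragment satisfies the full query, so there is no match.

No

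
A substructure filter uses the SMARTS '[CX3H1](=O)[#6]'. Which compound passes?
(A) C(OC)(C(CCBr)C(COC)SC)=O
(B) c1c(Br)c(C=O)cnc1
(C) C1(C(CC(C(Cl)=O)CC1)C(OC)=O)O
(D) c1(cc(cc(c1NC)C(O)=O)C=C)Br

[CX3H1](=O)[#6] describes an sp2 carbon with one H, double-bonded to O and single-bonded to carbon (an aldehyde).
(A) has a methyl-ester group (-C(=O)OCH3) but the carbonyl carbon has H0, not H1.
(B) contains an aldehyde (-CHO), which satisfies every atom and bond constraint.
(C) has a methyl-ester group (-C(=O)OCH3) but the carbonyl carbon has H0, not H1.
(D) has a carboxylic acid group (-C(=O)OH) but the carbonyl carbon has H0 and is bonded to O, not H1.
So the answer is (B).

B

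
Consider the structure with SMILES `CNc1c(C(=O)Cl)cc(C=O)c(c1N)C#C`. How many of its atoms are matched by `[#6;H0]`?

7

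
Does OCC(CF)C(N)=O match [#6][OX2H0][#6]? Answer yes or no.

The pattern [#6][OX2H0][#6] describes an aliphatic oxygen bridging two carbons with no H on the oxygen — an ether.
The closest candidate here is a hydroxyl group (-OH), but the oxygen has H1, not H0 bridging two carbons. No other fragment satisfies the full query, so there is no match.

No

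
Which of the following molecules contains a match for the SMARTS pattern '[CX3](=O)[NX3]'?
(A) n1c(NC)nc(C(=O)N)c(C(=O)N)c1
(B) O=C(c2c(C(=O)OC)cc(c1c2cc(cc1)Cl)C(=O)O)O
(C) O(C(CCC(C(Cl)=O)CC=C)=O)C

[CX3](=O)[NX3] describes a carbonyl carbon bonded to a trivalent nitrogen (an amide).
(A) contains a primary amide (-C(=O)NH2), which satisfies every atom and bond constraint.
(B) has a carboxylic acid group (-C(=O)OH) but the carbonyl is bonded to O, not to an NX3 nitrogen.
(C) has a methyl-ester group (-C(=O)OCH3) but the carbonyl is bonded to O, not to an NX3 nitrogen.
So the answer is (A).

A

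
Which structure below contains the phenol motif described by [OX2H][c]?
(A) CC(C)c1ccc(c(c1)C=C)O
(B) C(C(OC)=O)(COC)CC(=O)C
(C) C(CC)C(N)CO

A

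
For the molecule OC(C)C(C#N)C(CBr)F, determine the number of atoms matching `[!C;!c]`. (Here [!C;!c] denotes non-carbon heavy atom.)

Check the 10 heavy atoms by environment: 6× C → no; 1× Br → match; 1× N → match; 1× O → match; 1× F → match.
Summing the matching environments: 1 + 1 + 1 + 1 = 4 matching atoms.

4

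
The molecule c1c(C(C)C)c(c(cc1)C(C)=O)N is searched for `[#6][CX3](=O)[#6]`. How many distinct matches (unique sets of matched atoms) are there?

1

[#6][CX3](=O)[#6] is the SMARTS for a ketone: a carbonyl carbon (no H) flanked by two carbons.
Exactly one fragment in the molecule meets all constraints, giving 1 match.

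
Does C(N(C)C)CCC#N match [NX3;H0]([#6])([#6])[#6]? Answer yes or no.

The pattern [NX3;H0]([#6])([#6])[#6] describes a trivalent nitrogen with no H, bonded to three carbons — a tertiary amine.
The molecule carries a dimethylamino group (-N(CH3)2), whose atoms satisfy every constraint of the query, so the pattern matches.

Yes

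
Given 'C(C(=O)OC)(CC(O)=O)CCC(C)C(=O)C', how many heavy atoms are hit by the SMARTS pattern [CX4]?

The query [CX4] means: C with X4: aliphatic carbon with exactly 4 total connections (bonds + H).
Check the 16 heavy atoms by environment: 8× C (X4) → match; 3× C (X3) → no; 3× O (X1) → no; 2× O (X2) → no.
That gives 8 matching atoms.

8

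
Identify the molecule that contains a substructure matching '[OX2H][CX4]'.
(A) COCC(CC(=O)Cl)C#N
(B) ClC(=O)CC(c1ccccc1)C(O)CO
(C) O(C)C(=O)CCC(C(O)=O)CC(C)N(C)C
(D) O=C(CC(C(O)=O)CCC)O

[OX2H][CX4] describes a hydroxyl oxygen bound to an sp3 (X4) carbon (an aliphatic alcohol).
(A) has a methoxy ether (-OCH3) but the oxygen has H0 (ether), not H1.
(B) contains a hydroxyl group (-OH), which satisfies every atom and bond constraint.
(C) has a carboxylic acid group (-C(=O)OH) but the -OH is on a CX3 carbonyl carbon, not a CX4 carbon.
(D) has a carboxylic acid group (-C(=O)OH) but the -OH is on a CX3 carbonyl carbon, not a CX4 carbon.
So the answer is (B).

B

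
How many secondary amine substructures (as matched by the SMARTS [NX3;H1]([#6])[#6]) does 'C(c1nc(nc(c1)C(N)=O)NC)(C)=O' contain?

[NX3;H1]([#6])[#6] is the SMARTS for a secondary amine: a trivalent nitrogen with one H, bonded to two carbons.
Exactly one fragment in the molecule meets all constraints, giving 1 match.

1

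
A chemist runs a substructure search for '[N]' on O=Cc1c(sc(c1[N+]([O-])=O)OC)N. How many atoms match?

The query [N] means: uppercase N matches aliphatic (non-aromatic) nitrogen only.
Check the 13 heavy atoms by environment: 1× s (aromatic) → no; 4× c (aromatic) → no; 1× N (charge +1) → match; 1× O (charge -1) → no; 3× O → no; 2× C → no; 1× N → match.
Summing the matching environments: 1 + 1 = 2 matching atoms.

2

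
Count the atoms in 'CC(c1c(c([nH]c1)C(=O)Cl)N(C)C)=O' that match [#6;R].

The query [#6;R] means: carbon that is part of a ring.
Check the 14 heavy atoms by environment: 1× n (aromatic, in 5-ring) → no; 4× c (aromatic, in 5-ring) → match; 5× C (acyclic) → no; 2× O (acyclic) → no; 1× N (acyclic) → no; 1× Cl (acyclic) → no.
That gives 4 matching atoms.

4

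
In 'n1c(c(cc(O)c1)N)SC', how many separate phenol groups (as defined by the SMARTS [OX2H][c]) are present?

1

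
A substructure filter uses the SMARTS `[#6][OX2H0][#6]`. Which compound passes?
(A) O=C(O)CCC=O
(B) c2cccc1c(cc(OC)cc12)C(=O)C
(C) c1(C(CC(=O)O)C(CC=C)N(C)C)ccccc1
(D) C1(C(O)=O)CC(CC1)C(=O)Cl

[#6][OX2H0][#6] describes an aliphatic oxygen bridging two carbons with no H on the oxygen (an ether).
(A) has a carboxylic acid group (-C(=O)OH) but the -OH oxygen has H1; the =O is OX1, not OX2.
(B) contains a methoxy ether (-OCH3), which satisfies every atom and bond constraint.
(C) has a carboxylic acid group (-C(=O)OH) but the -OH oxygen has H1; the =O is OX1, not OX2.
(D) has a carboxylic acid group (-C(=O)OH) but the -OH oxygen has H1; the =O is OX1, not OX2.
So the answer is (B).

B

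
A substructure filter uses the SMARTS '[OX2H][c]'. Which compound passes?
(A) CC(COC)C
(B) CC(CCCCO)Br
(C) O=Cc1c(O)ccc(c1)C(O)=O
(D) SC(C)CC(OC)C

C

[OX2H][c] describes a hydroxyl oxygen attached to an aromatic carbon (a phenol).
(A) has a methoxy ether (-OCH3) but the oxygen has H0, not H1.
(B) has a hydroxyl group (-OH) but the -OH is on an aliphatic carbon, not an aromatic c.
(C) contains a hydroxyl group (-OH), which satisfies every atom and bond constraint.
(D) has a methoxy ether (-OCH3) but the oxygen has H0, not H1.
So the answer is (C).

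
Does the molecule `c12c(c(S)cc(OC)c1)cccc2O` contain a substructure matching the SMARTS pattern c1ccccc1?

The pattern c1ccccc1 describes six aromatic carbons in a ring — a benzene ring.
The required atom environment is present in the molecule, so the pattern matches.

Yes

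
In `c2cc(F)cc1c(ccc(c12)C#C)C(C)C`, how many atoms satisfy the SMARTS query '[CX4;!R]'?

3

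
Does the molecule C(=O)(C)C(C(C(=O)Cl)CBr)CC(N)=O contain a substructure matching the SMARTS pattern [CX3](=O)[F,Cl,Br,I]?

The pattern [CX3](=O)[F,Cl,Br,I] describes a carbonyl carbon bonded to a halogen — an acyl halide.
The molecule carries an acyl chloride (-C(=O)Cl), whose atoms satisfy every constraint of the query, so the pattern matches.

Yes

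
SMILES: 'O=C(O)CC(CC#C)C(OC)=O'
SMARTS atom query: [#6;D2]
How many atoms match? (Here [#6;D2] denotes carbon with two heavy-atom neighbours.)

Check the 12 heavy atoms by environment: 3× C (D2) → match; 3× C (D3) → no; 3× O (D1) → no; 1× O (D2) → no; 2× C (D1) → no.
That gives 3 matching atoms.

3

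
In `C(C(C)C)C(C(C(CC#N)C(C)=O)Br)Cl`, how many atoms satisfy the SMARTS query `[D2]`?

3

Check the 15 heavy atoms by environment: 3× C (D2) → match; 5× C (D3) → no; 1× Cl (D1) → no; 1× O (D1) → no; 3× C (D1) → no; 1× N (D1) → no; 1× Br (D1) → no.
That gives 3 matching atoms.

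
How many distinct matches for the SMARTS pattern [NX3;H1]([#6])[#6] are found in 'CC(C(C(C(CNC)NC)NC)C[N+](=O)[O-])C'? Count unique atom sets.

3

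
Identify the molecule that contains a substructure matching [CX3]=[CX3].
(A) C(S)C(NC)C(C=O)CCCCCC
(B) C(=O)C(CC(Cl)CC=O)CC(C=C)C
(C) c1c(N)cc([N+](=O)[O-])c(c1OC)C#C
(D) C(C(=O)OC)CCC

B

[CX3]=[CX3] describes a non-aromatic C=C double bond between two sp2 carbons (an alkene).
(A) has an ethyl group (-CH2CH3) but its C-C bond is a single bond between CX4 carbons, not CX3=CX3.
(B) contains a vinyl group (-CH=CH2), which satisfies every atom and bond constraint.
(C) has an ethynyl group (-C#CH) but the C-C bond is a triple bond, not a double bond.
(D) has an ethyl group (-CH2CH3) but its C-C bond is a single bond between CX4 carbons, not CX3=CX3.
So the answer is (B).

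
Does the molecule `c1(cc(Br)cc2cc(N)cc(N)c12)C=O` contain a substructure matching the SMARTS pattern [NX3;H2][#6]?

Yes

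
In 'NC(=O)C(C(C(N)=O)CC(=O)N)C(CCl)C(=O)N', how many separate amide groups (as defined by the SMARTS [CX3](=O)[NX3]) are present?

[CX3](=O)[NX3] is the SMARTS for an amide: a carbonyl carbon bonded to a trivalent nitrogen.
The molecule carries 4 separate instances of a primary amide (-C(=O)NH2) meeting every constraint; each maps to a distinct set of atoms, giving 4 matches.

4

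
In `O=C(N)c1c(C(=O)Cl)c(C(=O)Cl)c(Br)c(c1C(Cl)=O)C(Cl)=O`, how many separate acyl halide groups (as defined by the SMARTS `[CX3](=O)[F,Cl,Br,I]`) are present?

[CX3](=O)[F,Cl,Br,I] is the SMARTS for an acyl halide: a carbonyl carbon bonded to a halogen.
The molecule carries 4 separate instances of an acyl chloride (-C(=O)Cl) meeting every constraint; each maps to a distinct set of atoms, giving 4 matches.

4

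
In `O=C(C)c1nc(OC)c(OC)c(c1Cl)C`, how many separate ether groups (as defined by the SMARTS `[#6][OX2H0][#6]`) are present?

[#6][OX2H0][#6] is the SMARTS for an ether: an aliphatic oxygen bridging two carbons with no H on the oxygen.
The molecule carries 2 separate instances of a methoxy ether (-OCH3) meeting every constraint; each maps to a distinct set of atoms, giving 2 matches.

2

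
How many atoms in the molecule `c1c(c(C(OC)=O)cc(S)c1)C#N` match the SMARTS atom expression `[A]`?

7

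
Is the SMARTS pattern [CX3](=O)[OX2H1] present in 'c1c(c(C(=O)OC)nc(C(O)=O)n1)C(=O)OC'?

The pattern [CX3](=O)[OX2H1] describes an sp2 carbon double-bonded to O and single-bonded to an -OH oxygen — a carboxylic acid.
The molecule carries a carboxylic acid group (-C(=O)OH), whose atoms satisfy every constraint of the query, so the pattern matches.

Yes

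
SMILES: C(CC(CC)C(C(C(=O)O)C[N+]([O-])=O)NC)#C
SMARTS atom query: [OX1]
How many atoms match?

Check the 17 heavy atoms by environment: 8× C (X4) → no; 1× C (X3) → no; 2× O (X1) → match; 1× O (X2) → no; 2× C (X2) → no; 1× N (charge +1, X3) → no; 1× O (charge -1, X1) → match; 1× N (X3) → no.
Summing the matching environments: 2 + 1 = 3 matching atoms.

3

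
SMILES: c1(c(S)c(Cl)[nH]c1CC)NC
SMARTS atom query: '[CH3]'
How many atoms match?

2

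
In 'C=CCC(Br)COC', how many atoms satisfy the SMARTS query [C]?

The query [C] means: uppercase C matches aliphatic (non-aromatic) carbon only.
Check the 8 heavy atoms by environment: 6× C → match; 1× Br → no; 1× O → no.
That gives 6 matching atoms.

6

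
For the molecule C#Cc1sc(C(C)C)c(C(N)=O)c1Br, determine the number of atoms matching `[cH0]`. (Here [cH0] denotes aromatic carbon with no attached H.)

4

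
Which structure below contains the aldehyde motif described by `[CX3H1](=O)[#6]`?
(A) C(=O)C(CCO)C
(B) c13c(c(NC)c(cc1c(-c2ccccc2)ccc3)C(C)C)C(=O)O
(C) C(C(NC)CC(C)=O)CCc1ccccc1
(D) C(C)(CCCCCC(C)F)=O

[CX3H1](=O)[#6] describes an sp2 carbon with one H, double-bonded to O and single-bonded to carbon (an aldehyde).
(A) contains an aldehyde (-CHO), which satisfies every atom and bond constraint.
(B) has a carboxylic acid group (-C(=O)OH) but the carbonyl carbon has H0 and is bonded to O, not H1.
(C) has an acetyl/ketone group (-C(=O)CH3) but the carbonyl carbon has H0 (two carbon neighbours), not H1.
(D) has an acetyl/ketone group (-C(=O)CH3) but the carbonyl carbon has H0 (two carbon neighbours), not H1.
So the answer is (A).

A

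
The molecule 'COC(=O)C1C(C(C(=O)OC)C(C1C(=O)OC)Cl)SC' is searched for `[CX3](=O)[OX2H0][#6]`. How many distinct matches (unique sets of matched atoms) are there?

3

[CX3](=O)[OX2H0][#6] is the SMARTS for an ester: a carbonyl carbon bonded to an oxygen that is itself bonded to carbon (no H on that O).
The molecule carries 3 separate instances of a methyl-ester group (-C(=O)OCH3) meeting every constraint; each maps to a distinct set of atoms, giving 3 matches.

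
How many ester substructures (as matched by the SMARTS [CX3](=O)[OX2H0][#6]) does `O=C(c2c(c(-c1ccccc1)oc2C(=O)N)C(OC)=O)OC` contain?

[CX3](=O)[OX2H0][#6] is the SMARTS for an ester: a carbonyl carbon bonded to an oxygen that is itself bonded to carbon (no H on that O).
The molecule carries 2 separate instances of a methyl-ester group (-C(=O)OCH3) meeting every constraint; each maps to a distinct set of atoms, giving 2 matches.

2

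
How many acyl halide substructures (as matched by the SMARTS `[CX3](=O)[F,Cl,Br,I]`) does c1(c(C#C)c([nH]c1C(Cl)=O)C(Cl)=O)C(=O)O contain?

2

[CX3](=O)[F,Cl,Br,I] is the SMARTS for an acyl halide: a carbonyl carbon bonded to a halogen.
The molecule carries 2 separate instances of an acyl chloride (-C(=O)Cl) meeting every constraint; each maps to a distinct set of atoms, giving 2 matches.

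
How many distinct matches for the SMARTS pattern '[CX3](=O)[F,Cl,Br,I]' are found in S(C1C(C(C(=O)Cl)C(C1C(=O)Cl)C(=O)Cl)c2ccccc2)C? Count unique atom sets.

3

[CX3](=O)[F,Cl,Br,I] is the SMARTS for an acyl halide: a carbonyl carbon bonded to a halogen.
The molecule carries 3 separate instances of an acyl chloride (-C(=O)Cl) meeting every constraint; each maps to a distinct set of atoms, giving 3 matches.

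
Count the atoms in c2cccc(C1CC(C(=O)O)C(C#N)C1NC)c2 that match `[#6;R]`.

11

The query [#6;R] means: carbon that is part of a ring.
Check the 18 heavy atoms by environment: 5× C (in 5-ring) → match; 6× c (aromatic, in 6-ring) → match; 3× C (acyclic) → no; 2× O (acyclic) → no; 2× N (acyclic) → no.
Summing the matching environments: 5 + 6 = 11 matching atoms.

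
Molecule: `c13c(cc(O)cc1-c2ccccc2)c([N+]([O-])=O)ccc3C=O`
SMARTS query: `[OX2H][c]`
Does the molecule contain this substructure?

The pattern [OX2H][c] describes a hydroxyl oxygen attached to an aromatic carbon — a phenol.
The molecule carries a hydroxyl group (-OH), whose atoms satisfy every constraint of the query, so the pattern matches.

Yes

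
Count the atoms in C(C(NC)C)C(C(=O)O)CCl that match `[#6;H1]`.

The query [#6;H1] means: any carbon bearing exactly one hydrogen.
Check the 11 heavy atoms by environment: 2× C (H3) → no; 2× C (H1) → match; 2× C (H2) → no; 1× N (H1) → no; 1× C (H0) → no; 1× O (H0) → no; 1× O (H1) → no; 1× Cl (H0) → no.
That gives 2 matching atoms.

2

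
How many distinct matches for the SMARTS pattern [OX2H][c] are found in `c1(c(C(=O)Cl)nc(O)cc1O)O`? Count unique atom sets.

3

[OX2H][c] is the SMARTS for a phenol: a hydroxyl oxygen attached to an aromatic carbon.
The molecule carries 3 separate instances of a hydroxyl group (-OH) meeting every constraint; each maps to a distinct set of atoms, giving 3 matches.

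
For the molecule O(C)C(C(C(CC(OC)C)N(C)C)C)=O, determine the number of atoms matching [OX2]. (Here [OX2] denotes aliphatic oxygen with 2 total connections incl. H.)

2

Check the 15 heavy atoms by environment: 10× C (X4) → no; 1× N (X3) → no; 2× O (X2) → match; 1× C (X3) → no; 1× O (X1) → no.
That gives 2 matching atoms.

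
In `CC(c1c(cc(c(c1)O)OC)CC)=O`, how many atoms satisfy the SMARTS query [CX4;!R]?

Check the 14 heavy atoms by environment: 6× c (aromatic, X3, in 6-ring) → no; 2× O (X2, acyclic) → no; 1× C (X3, acyclic) → no; 1× O (X1, acyclic) → no; 4× C (X4, acyclic) → match.
That gives 4 matching atoms.

4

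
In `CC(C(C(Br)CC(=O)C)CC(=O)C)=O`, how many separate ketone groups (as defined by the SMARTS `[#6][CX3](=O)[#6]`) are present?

3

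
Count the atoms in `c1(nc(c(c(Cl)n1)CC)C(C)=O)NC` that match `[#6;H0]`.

5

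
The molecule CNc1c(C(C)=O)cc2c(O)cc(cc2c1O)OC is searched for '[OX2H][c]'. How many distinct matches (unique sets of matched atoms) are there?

[OX2H][c] is the SMARTS for a phenol: a hydroxyl oxygen attached to an aromatic carbon.
The molecule carries 2 separate instances of a hydroxyl group (-OH) meeting every constraint; each maps to a distinct set of atoms, giving 2 matches.

2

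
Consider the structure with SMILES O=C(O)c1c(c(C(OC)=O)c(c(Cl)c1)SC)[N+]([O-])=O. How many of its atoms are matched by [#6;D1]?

The query [#6;D1] means: carbon bonded to exactly one heavy atom.
Check the 19 heavy atoms by environment: 5× c (aromatic, D3) → no; 1× c (aromatic, D2) → no; 2× C (D3) → no; 4× O (D1) → no; 1× O (D2) → no; 2× C (D1) → match; 1× N (charge +1, D3) → no; 1× O (charge -1, D1) → no; 1× Cl (D1) → no; 1× S (D2) → no.
That gives 2 matching atoms.

2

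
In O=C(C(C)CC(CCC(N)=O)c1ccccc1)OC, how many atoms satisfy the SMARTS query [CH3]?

2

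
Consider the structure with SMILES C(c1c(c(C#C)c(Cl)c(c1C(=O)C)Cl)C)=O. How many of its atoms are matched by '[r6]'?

6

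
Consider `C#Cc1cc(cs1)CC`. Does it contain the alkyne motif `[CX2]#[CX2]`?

Yes

The pattern [CX2]#[CX2] describes a carbon-carbon triple bond — an alkyne.
The molecule carries an ethynyl group (-C#CH), whose atoms satisfy every constraint of the query, so the pattern matches.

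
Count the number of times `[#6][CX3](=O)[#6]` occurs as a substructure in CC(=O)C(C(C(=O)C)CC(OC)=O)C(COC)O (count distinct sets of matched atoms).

2

[#6][CX3](=O)[#6] is the SMARTS for a ketone: a carbonyl carbon (no H) flanked by two carbons.
The molecule carries 2 separate instances of an acetyl/ketone group (-C(=O)CH3) meeting every constraint; each maps to a distinct set of atoms, giving 2 matches.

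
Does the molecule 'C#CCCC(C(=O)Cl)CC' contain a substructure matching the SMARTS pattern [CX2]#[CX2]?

Yes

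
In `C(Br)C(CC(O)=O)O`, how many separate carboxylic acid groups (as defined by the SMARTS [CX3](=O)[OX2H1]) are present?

1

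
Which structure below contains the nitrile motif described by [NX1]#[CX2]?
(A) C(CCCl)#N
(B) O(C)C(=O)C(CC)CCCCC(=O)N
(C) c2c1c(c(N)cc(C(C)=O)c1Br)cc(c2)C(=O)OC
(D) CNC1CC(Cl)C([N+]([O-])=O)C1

[NX1]#[CX2] describes a nitrogen triple-bonded to a two-connected carbon (a nitrile).
(A) contains a nitrile (-C#N), which satisfies every atom and bond constraint.
(B) has a primary amide (-C(=O)NH2) but the nitrogen is NX3, not NX1.
(C) has a primary amino group (-NH2) but the nitrogen is NX3 (three connections), not NX1 triple-bonded.
(D) has a nitro group (-[N+](=O)[O-]) but there is no C#N triple bond.
So the answer is (A).

A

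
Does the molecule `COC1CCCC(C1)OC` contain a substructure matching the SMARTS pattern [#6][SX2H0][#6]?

The pattern [#6][SX2H0][#6] describes an aliphatic sulfur bridging two carbons with no H on the sulfur — a thioether.
The closest candidate here is a methoxy ether (-OCH3), but the bridging atom is O, not S. No other fragment satisfies the full query, so there is no match.

No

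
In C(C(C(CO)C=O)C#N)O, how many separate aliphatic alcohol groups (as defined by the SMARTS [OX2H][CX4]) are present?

2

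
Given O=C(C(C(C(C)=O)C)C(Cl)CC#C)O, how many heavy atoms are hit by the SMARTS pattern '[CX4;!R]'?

The query [CX4;!R] means: aliphatic carbon with four total connections, not in a ring.
Check the 14 heavy atoms by environment: 6× C (X4, acyclic) → match; 2× C (X2, acyclic) → no; 1× Cl (X1, acyclic) → no; 2× C (X3, acyclic) → no; 2× O (X1, acyclic) → no; 1× O (X2, acyclic) → no.
That gives 6 matching atoms.

6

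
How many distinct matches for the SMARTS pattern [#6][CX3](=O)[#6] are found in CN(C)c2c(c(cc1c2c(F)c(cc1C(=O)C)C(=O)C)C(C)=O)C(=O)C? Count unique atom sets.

4

[#6][CX3](=O)[#6] is the SMARTS for a ketone: a carbonyl carbon (no H) flanked by two carbons.
The molecule carries 4 separate instances of an acetyl/ketone group (-C(=O)CH3) meeting every constraint; each maps to a distinct set of atoms, giving 4 matches.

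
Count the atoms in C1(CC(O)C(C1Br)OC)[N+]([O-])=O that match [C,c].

The query [C,c] means: comma = OR; matches aliphatic or aromatic carbon — same as #6.
Check the 12 heavy atoms by environment: 6× C → match; 3× O → no; 1× Br → no; 1× N (charge +1) → no; 1× O (charge -1) → no.
That gives 6 matching atoms.

6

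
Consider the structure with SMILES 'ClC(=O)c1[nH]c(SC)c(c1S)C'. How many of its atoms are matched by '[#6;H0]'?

The query [#6;H0] means: any carbon with no attached hydrogen.
Check the 12 heavy atoms by environment: 1× n (aromatic, H1) → no; 4× c (aromatic, H0) → match; 1× S (H0) → no; 2× C (H3) → no; 1× C (H0) → match; 1× O (H0) → no; 1× Cl (H0) → no; 1× S (H1) → no.
Summing the matching environments: 4 + 1 = 5 matching atoms.

5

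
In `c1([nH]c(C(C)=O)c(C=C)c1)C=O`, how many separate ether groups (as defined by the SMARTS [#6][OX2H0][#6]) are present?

0

[#6][OX2H0][#6] is the SMARTS for an ether: an aliphatic oxygen bridging two carbons with no H on the oxygen.
No fragment in the molecule satisfies every constraint, giving 0 matches.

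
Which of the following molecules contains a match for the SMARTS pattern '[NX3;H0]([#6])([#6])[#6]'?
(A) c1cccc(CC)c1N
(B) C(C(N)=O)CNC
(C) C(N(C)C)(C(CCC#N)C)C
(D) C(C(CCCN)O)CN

[NX3;H0]([#6])([#6])[#6] describes a trivalent nitrogen with no H, bonded to three carbons (a tertiary amine).
(A) has a primary amino group (-NH2) but the nitrogen has H2, not H0 with three carbons.
(B) has a primary amide (-C(=O)NH2) but the amide nitrogen has H2 and only one carbon neighbour.
(C) contains a dimethylamino group (-N(CH3)2), which satisfies every atom and bond constraint.
(D) has a primary amino group (-NH2) but the nitrogen has H2, not H0 with three carbons.
So the answer is (C).

C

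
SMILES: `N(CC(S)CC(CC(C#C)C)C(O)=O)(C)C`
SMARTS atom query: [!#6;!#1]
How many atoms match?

4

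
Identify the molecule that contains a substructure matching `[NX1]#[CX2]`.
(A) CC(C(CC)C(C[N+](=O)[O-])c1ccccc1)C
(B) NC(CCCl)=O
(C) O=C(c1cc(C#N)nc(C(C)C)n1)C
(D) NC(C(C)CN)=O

[NX1]#[CX2] describes a nitrogen triple-bonded to a two-connected carbon (a nitrile).
(A) has a nitro group (-[N+](=O)[O-]) but there is no C#N triple bond.
(B) has a primary amide (-C(=O)NH2) but the nitrogen is NX3, not NX1.
(C) contains a nitrile (-C#N), which satisfies every atom and bond constraint.
(D) has a primary amino group (-NH2) but the nitrogen is NX3 (three connections), not NX1 triple-bonded.
So the answer is (C).

C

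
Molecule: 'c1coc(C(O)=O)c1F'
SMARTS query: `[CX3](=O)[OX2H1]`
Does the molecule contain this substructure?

The pattern [CX3](=O)[OX2H1] describes an sp2 carbon double-bonded to O and single-bonded to an -OH oxygen — a carboxylic acid.
The molecule carries a carboxylic acid group (-C(=O)OH), whose atoms satisfy every constraint of the query, so the pattern matches.

Yes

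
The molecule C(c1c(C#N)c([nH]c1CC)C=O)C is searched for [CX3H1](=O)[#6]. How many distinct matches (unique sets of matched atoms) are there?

[CX3H1](=O)[#6] is the SMARTS for an aldehyde: an sp2 carbon with one H, double-bonded to O and single-bonded to carbon.
Exactly one fragment in the molecule meets all constraints, giving 1 match.

1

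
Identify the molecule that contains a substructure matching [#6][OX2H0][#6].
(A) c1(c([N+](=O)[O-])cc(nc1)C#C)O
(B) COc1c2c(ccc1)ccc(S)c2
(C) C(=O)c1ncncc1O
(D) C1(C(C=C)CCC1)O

[#6][OX2H0][#6] describes an aliphatic oxygen bridging two carbons with no H on the oxygen (an ether).
(A) has a hydroxyl group (-OH) but the oxygen has H1, not H0 bridging two carbons.
(B) contains a methoxy ether (-OCH3), which satisfies every atom and bond constraint.
(C) has a hydroxyl group (-OH) but the oxygen has H1, not H0 bridging two carbons.
(D) has a hydroxyl group (-OH) but the oxygen has H1, not H0 bridging two carbons.
So the answer is (B).

B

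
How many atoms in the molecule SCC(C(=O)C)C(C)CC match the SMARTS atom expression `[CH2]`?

2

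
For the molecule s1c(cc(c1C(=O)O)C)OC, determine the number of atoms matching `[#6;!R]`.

The query [#6;!R] means: carbon not in any ring.
Check the 11 heavy atoms by environment: 1× s (aromatic, in 5-ring) → no; 4× c (aromatic, in 5-ring) → no; 3× C (acyclic) → match; 3× O (acyclic) → no.
That gives 3 matching atoms.

3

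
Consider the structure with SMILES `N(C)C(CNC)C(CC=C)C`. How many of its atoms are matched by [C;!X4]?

2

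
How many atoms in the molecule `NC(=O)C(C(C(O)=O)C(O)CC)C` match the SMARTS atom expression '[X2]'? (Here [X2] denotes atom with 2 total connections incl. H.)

Check the 13 heavy atoms by environment: 6× C (X4) → no; 2× C (X3) → no; 2× O (X1) → no; 1× N (X3) → no; 2× O (X2) → match.
That gives 2 matching atoms.

2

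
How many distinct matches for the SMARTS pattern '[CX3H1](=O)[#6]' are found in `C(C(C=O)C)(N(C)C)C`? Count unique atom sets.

1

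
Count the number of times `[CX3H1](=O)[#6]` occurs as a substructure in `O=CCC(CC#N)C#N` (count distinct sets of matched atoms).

1

[CX3H1](=O)[#6] is the SMARTS for an aldehyde: an sp2 carbon with one H, double-bonded to O and single-bonded to carbon.
Exactly one fragment in the molecule meets all constraints, giving 1 match.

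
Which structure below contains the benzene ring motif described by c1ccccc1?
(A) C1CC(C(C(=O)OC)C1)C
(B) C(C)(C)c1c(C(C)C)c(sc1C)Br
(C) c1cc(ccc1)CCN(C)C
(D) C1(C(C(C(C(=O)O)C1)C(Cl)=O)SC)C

C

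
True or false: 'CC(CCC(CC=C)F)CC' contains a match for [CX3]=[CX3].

True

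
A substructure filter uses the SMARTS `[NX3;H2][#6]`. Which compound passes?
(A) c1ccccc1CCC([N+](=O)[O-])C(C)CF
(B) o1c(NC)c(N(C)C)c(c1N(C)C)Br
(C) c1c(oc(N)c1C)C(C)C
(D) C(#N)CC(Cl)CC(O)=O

C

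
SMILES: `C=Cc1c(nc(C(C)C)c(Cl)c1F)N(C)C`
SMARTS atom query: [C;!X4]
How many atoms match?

2

Check the 16 heavy atoms by environment: 1× n (aromatic, X2) → no; 5× c (aromatic, X3) → no; 1× Cl (X1) → no; 2× C (X3) → match; 1× F (X1) → no; 5× C (X4) → no; 1× N (X3) → no.
That gives 2 matching atoms.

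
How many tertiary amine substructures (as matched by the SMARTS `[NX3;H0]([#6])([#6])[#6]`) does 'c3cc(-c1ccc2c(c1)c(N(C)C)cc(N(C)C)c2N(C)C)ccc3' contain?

3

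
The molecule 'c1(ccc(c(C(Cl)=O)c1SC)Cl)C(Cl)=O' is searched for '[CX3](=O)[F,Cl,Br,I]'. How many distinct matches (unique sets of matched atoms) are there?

2

[CX3](=O)[F,Cl,Br,I] is the SMARTS for an acyl halide: a carbonyl carbon bonded to a halogen.
The molecule carries 2 separate instances of an acyl chloride (-C(=O)Cl) meeting every constraint; each maps to a distinct set of atoms, giving 2 matches.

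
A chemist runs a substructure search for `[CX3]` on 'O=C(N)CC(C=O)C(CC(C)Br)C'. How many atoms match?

The query [CX3] means: C with X3: aliphatic carbon with exactly 3 total connections.
Check the 13 heavy atoms by environment: 7× C (X4) → no; 1× Br (X1) → no; 2× C (X3) → match; 2× O (X1) → no; 1× N (X3) → no.
That gives 2 matching atoms.

2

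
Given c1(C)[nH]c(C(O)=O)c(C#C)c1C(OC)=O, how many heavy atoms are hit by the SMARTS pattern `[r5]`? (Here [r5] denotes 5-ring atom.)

5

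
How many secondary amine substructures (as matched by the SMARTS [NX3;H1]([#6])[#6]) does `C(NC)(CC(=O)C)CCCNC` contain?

[NX3;H1]([#6])[#6] is the SMARTS for a secondary amine: a trivalent nitrogen with one H, bonded to two carbons.
The molecule carries 2 separate instances of an N-methylamino group (-NHCH3) meeting every constraint; each maps to a distinct set of atoms, giving 2 matches.

2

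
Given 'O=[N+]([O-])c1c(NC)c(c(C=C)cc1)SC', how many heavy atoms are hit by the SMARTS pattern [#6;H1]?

Check the 15 heavy atoms by environment: 2× c (aromatic, H1) → match; 4× c (aromatic, H0) → no; 1× N (H1) → no; 2× C (H3) → no; 1× C (H1) → match; 1× C (H2) → no; 1× S (H0) → no; 1× N (charge +1, H0) → no; 1× O (charge -1, H0) → no; 1× O (H0) → no.
Summing the matching environments: 2 + 1 = 3 matching atoms.

3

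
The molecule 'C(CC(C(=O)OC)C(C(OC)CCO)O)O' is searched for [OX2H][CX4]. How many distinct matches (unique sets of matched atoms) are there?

3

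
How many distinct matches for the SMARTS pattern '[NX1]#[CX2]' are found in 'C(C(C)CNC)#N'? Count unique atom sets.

1

[NX1]#[CX2] is the SMARTS for a nitrile: a nitrogen triple-bonded to a two-connected carbon.
Exactly one fragment in the molecule meets all constraints, giving 1 match.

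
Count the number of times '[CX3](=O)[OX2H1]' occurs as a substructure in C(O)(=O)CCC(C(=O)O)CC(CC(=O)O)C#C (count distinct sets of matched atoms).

[CX3](=O)[OX2H1] is the SMARTS for a carboxylic acid: an sp2 carbon double-bonded to O and single-bonded to an -OH oxygen.
The molecule carries 3 separate instances of a carboxylic acid group (-C(=O)OH) meeting every constraint; each maps to a distinct set of atoms, giving 3 matches.

3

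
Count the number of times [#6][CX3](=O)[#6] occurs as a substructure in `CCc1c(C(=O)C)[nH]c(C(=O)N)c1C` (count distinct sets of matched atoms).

[#6][CX3](=O)[#6] is the SMARTS for a ketone: a carbonyl carbon (no H) flanked by two carbons.
Exactly one fragment in the molecule meets all constraints, giving 1 match.

1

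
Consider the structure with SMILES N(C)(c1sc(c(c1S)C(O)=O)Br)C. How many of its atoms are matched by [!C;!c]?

6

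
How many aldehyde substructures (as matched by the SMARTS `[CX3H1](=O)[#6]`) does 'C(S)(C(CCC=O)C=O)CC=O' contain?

[CX3H1](=O)[#6] is the SMARTS for an aldehyde: an sp2 carbon with one H, double-bonded to O and single-bonded to carbon.
The molecule carries 3 separate instances of an aldehyde (-CHO) meeting every constraint; each maps to a distinct set of atoms, giving 3 matches.

3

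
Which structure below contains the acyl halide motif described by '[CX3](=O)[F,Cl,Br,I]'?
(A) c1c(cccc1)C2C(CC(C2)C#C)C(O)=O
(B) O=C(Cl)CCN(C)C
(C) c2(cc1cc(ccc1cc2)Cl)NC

B

[CX3](=O)[F,Cl,Br,I] describes a carbonyl carbon bonded to a halogen (an acyl halide).
(A) has a carboxylic acid group (-C(=O)OH) but the carbonyl is bonded to -OH, not to a halogen.
(B) contains an acyl chloride (-C(=O)Cl), which satisfies every atom and bond constraint.
(C) has a chloro substituent but the Cl is not on a carbonyl carbon.
So the answer is (B).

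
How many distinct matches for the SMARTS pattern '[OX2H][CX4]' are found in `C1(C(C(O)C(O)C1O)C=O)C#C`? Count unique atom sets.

[OX2H][CX4] is the SMARTS for an aliphatic alcohol: a hydroxyl oxygen bound to an sp3 (X4) carbon.
The molecule carries 3 separate instances of a hydroxyl group (-OH) meeting every constraint; each maps to a distinct set of atoms, giving 3 matches.

3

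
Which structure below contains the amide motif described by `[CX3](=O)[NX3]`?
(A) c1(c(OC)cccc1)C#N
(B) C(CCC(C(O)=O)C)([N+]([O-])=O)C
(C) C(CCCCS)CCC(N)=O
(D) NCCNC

C

[CX3](=O)[NX3] describes a carbonyl carbon bonded to a trivalent nitrogen (an amide).
(A) has a nitrile (-C#N) but the nitrile N is NX1 (triple-bonded), not NX3.
(B) has a carboxylic acid group (-C(=O)OH) but the carbonyl is bonded to O, not to an NX3 nitrogen.
(C) contains a primary amide (-C(=O)NH2), which satisfies every atom and bond constraint.
(D) has a primary amino group (-NH2) but the -NH2 is not attached to a carbonyl carbon.
So the answer is (C).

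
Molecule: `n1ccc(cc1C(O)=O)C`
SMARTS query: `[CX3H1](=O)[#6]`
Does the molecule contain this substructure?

No

The pattern [CX3H1](=O)[#6] describes an sp2 carbon with one H, double-bonded to O and single-bonded to carbon — an aldehyde.
The closest candidate here is a carboxylic acid group (-C(=O)OH), but the carbonyl carbon has H0 and is bonded to O, not H1. No other fragment satisfies the full query, so there is no match.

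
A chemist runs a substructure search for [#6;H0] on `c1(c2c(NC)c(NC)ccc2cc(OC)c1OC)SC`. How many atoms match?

7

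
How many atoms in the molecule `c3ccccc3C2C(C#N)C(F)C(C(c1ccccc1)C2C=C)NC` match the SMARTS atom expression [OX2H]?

0

The query [OX2H] means: aliphatic oxygen with two connections, one of which is H — an -OH oxygen.
Check the 25 heavy atoms by environment: 6× C (H1, X4) → no; 1× C (H0, X2) → no; 1× N (H0, X1) → no; 1× N (H1, X3) → no; 1× C (H3, X4) → no; 1× F (H0, X1) → no; 1× C (H1, X3) → no; 1× C (H2, X3) → no; 2× c (aromatic, H0, X3) → no; 10× c (aromatic, H1, X3) → no.
No environment satisfies the query, so 0 matching atoms.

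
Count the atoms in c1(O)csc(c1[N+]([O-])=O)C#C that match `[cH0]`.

3

Check the 11 heavy atoms by environment: 1× s (aromatic, H0) → no; 3× c (aromatic, H0) → match; 1× c (aromatic, H1) → no; 1× O (H1) → no; 1× N (charge +1, H0) → no; 1× O (charge -1, H0) → no; 1× O (H0) → no; 1× C (H0) → no; 1× C (H1) → no.
That gives 3 matching atoms.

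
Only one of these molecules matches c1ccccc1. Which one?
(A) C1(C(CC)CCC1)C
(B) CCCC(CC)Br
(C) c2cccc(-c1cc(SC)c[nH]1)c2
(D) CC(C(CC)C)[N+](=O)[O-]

C

c1ccccc1 describes six aromatic carbons in a ring (a benzene ring).
(A) has a methyl group (-CH3) but no six-membered all-carbon aromatic ring is present.
(B) has a methyl group (-CH3) but no six-membered all-carbon aromatic ring is present.
(C) contains a phenyl ring, which satisfies every atom and bond constraint.
(D) has a methyl group (-CH3) but no six-membered all-carbon aromatic ring is present.
So the answer is (C).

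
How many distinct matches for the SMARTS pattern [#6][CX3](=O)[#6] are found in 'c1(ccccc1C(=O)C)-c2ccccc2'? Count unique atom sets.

[#6][CX3](=O)[#6] is the SMARTS for a ketone: a carbonyl carbon (no H) flanked by two carbons.
Exactly one fragment in the molecule meets all constraints, giving 1 match.

1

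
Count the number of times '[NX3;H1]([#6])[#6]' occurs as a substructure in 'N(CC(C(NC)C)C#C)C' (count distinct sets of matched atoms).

[NX3;H1]([#6])[#6] is the SMARTS for a secondary amine: a trivalent nitrogen with one H, bonded to two carbons.
The molecule carries 2 separate instances of an N-methylamino group (-NHCH3) meeting every constraint; each maps to a distinct set of atoms, giving 2 matches.

2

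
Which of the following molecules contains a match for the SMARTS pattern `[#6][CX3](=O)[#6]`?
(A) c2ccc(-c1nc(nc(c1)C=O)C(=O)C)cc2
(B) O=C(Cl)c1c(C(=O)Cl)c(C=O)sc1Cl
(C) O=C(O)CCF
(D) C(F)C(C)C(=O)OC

A

[#6][CX3](=O)[#6] describes a carbonyl carbon (no H) flanked by two carbons (a ketone).
(A) contains an acetyl/ketone group (-C(=O)CH3), which satisfies every atom and bond constraint.
(B) has an aldehyde (-CHO) but the carbonyl carbon has H1, so it is not flanked by two carbons.
(C) has a carboxylic acid group (-C(=O)OH) but one neighbour of the carbonyl carbon is O, not C.
(D) has a methyl-ester group (-C(=O)OCH3) but one neighbour of the carbonyl carbon is O, not C.
So the answer is (A).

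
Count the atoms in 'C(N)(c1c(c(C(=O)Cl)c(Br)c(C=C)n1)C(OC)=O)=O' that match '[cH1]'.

Check the 19 heavy atoms by environment: 1× n (aromatic, H0) → no; 5× c (aromatic, H0) → no; 3× C (H0) → no; 4× O (H0) → no; 1× N (H2) → no; 1× Cl (H0) → no; 1× Br (H0) → no; 1× C (H3) → no; 1× C (H1) → no; 1× C (H2) → no.
No environment satisfies the query, so 0 matching atoms.

0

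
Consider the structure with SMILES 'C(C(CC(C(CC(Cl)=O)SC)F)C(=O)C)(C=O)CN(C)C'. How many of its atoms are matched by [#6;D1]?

The query [#6;D1] means: carbon bonded to exactly one heavy atom.
Check the 21 heavy atoms by environment: 4× C (D2) → no; 6× C (D3) → no; 3× O (D1) → no; 4× C (D1) → match; 1× Cl (D1) → no; 1× S (D2) → no; 1× F (D1) → no; 1× N (D3) → no.
That gives 4 matching atoms.

4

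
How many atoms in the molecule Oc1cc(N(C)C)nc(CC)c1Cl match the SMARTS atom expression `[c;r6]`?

5

The query [c;r6] means: aromatic carbon that belongs to a six-membered ring.
Check the 13 heavy atoms by environment: 1× n (aromatic, in 6-ring) → no; 5× c (aromatic, in 6-ring) → match; 1× O (acyclic) → no; 1× Cl (acyclic) → no; 1× N (acyclic) → no; 4× C (acyclic) → no.
That gives 5 matching atoms.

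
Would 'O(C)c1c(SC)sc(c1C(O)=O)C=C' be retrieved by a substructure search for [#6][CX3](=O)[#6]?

No

The pattern [#6][CX3](=O)[#6] describes a carbonyl carbon (no H) flanked by two carbons — a ketone.
The closest candidate here is a carboxylic acid group (-C(=O)OH), but one neighbour of the carbonyl carbon is O, not C. No other fragment satisfies the full query, so there is no match.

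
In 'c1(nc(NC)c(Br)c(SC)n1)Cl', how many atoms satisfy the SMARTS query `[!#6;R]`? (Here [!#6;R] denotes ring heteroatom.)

Check the 12 heavy atoms by environment: 2× n (aromatic, in 6-ring) → match; 4× c (aromatic, in 6-ring) → no; 1× N (acyclic) → no; 2× C (acyclic) → no; 1× S (acyclic) → no; 1× Cl (acyclic) → no; 1× Br (acyclic) → no.
That gives 2 matching atoms.

2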